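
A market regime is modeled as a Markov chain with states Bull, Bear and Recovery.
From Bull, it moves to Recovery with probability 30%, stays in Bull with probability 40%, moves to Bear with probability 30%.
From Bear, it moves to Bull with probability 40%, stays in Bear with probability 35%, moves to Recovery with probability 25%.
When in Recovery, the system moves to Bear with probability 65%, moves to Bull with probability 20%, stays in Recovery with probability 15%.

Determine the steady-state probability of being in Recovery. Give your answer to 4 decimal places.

Let the stationary distribution be π with π = πP and π_1 + π_2 + π_3 = 1.
π_1 = 0.4·π_1 + 0.4·π_2 + 0.2·π_3
π_2 = 0.3·π_1 + 0.35·π_2 + 0.65·π_3
Solving with the normalization constraint gives π = (0.3514, 0.4054, 0.2432).
So the stationary probability of Recovery is 0.2432.

0.2432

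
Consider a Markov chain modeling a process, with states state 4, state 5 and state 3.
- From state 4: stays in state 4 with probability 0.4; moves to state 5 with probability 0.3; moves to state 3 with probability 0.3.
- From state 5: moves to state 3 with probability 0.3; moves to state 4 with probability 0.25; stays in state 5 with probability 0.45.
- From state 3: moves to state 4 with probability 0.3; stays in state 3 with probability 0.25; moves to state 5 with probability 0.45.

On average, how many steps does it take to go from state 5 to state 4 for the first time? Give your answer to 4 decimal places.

Let t(s) be the expected number of steps to first reach state 4 from state s, with t(state 4) = 0. Conditioning on the first step:
t(state 5) = 1 + 0.45·t(state 5) + 0.3·t(state 3)
t(state 3) = 1 + 0.45·t(state 5) + 0.25·t(state 3)
Solving: t(state 5) = 3.7838, t(state 3) = 3.6036.
Expected steps from state 5 to state 4: 3.7838.

3.7838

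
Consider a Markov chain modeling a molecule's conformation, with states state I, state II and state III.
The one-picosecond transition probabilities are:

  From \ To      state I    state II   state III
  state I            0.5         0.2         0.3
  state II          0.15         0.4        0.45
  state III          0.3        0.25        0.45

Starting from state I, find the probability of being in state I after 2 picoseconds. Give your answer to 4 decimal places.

0.3700

Sum over the intermediate state after 1 picosecond:
P = P(state I→state I)·P(state I→state I) + P(state I→state II)·P(state II→state I) + P(state I→state III)·P(state III→state I)
  = 0.5×0.5 + 0.2×0.15 + 0.3×0.3
  = 0.2500 + 0.0300 + 0.0900 = 0.3700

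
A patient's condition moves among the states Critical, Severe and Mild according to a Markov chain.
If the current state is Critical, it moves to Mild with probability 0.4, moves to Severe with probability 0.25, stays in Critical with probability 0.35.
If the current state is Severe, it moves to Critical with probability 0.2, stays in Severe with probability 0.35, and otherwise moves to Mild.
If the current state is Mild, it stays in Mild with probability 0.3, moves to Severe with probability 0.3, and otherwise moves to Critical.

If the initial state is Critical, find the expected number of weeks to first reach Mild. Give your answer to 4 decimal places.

Let t(s) be the expected number of weeks to first reach Mild from state s, with t(Mild) = 0. Conditioning on the first week:
t(Critical) = 1 + 0.35·t(Critical) + 0.25·t(Severe)
t(Severe) = 1 + 0.2·t(Critical) + 0.35·t(Severe)
Solving: t(Critical) = 2.4161, t(Severe) = 2.2819.
Expected weeks from Critical to Mild: 2.4161.

2.4161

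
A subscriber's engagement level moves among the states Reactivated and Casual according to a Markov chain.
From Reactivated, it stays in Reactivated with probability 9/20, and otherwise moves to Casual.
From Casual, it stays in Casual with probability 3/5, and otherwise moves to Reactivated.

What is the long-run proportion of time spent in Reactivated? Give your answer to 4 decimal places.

0.4211

Let the stationary distribution be π with π = πP and π_1 + π_2 = 1.
π_1 = 0.45·π_1 + 0.4·π_2
Solving with the normalization constraint gives π = (0.4211, 0.5789).
So the stationary probability of Reactivated is 0.4211.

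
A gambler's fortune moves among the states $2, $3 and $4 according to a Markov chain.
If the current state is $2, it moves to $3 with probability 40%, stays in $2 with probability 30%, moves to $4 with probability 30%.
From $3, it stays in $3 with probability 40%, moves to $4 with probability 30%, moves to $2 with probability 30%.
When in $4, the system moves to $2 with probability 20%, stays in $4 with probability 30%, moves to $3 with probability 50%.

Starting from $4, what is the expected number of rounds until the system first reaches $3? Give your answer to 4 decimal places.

2.0930

Let t(s) be the expected number of rounds to first reach $3 from state s, with t($3) = 0. Conditioning on the first round:
t($2) = 1 + 0.3·t($2) + 0.3·t($4)
t($4) = 1 + 0.2·t($2) + 0.3·t($4)
Solving: t($2) = 2.3256, t($4) = 2.0930.
Expected rounds from $4 to $3: 2.0930.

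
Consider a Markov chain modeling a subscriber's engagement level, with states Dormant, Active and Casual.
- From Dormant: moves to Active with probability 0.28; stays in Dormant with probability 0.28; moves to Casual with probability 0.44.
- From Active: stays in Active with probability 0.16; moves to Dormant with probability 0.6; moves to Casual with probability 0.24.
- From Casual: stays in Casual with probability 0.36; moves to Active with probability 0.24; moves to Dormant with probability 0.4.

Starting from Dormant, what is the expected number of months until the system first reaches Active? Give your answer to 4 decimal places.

3.7921

Let t(s) be the expected number of months to first reach Active from state s, with t(Active) = 0. Conditioning on the first month:
t(Dormant) = 1 + 0.28·t(Dormant) + 0.44·t(Casual)
t(Casual) = 1 + 0.4·t(Dormant) + 0.36·t(Casual)
Solving: t(Dormant) = 3.7921, t(Casual) = 3.9326.
Expected months from Dormant to Active: 3.7921.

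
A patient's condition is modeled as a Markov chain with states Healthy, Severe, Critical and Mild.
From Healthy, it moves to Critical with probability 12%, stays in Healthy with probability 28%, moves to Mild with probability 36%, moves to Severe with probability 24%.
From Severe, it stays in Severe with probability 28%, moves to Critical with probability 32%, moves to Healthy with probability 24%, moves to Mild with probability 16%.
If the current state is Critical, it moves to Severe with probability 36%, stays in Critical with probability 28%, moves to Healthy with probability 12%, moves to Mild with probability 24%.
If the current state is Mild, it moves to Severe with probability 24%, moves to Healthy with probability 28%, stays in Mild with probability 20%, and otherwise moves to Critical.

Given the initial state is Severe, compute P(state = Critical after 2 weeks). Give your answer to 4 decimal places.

Propagate the distribution vector 2 weeks from Severe.
After 0 weeks: (0.0000, 1.0000, 0.0000, 0.0000)
After 1 week: (0.2400, 0.2800, 0.3200, 0.1600)
After 2 weeks: (0.2176, 0.2896, 0.2528, 0.2400)
P(in Critical after 2 weeks) = 0.2528

0.2528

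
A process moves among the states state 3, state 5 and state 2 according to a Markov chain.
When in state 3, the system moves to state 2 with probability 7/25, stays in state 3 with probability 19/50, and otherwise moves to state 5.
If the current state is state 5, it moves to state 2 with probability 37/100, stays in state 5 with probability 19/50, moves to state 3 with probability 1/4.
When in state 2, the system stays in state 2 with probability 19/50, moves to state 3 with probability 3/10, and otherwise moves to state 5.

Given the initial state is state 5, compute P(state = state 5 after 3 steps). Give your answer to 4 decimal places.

0.3469

Propagate the distribution vector 3 steps from state 5.
After 0 steps: (0.0000, 1.0000, 0.0000)
After 1 step: (0.2500, 0.3800, 0.3700)
After 2 steps: (0.3010, 0.3478, 0.3512)
After 3 steps: (0.3067, 0.3469, 0.3464)
P(in state 5 after 3 steps) = 0.3469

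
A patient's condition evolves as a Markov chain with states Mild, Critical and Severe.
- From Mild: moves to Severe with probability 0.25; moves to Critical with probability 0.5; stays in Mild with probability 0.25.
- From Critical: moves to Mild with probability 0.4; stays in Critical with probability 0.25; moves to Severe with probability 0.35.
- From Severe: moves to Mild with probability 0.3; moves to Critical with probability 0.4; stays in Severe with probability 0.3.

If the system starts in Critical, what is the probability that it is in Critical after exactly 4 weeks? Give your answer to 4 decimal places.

0.3770

Propagate the distribution vector 4 weeks from Critical.
After 0 weeks: (0.0000, 1.0000, 0.0000)
After 1 week: (0.4000, 0.2500, 0.3500)
After 2 weeks: (0.3050, 0.4025, 0.2925)
After 3 weeks: (0.3250, 0.3701, 0.3049)
After 4 weeks: (0.3208, 0.3770, 0.3023)
P(in Critical after 4 weeks) = 0.3770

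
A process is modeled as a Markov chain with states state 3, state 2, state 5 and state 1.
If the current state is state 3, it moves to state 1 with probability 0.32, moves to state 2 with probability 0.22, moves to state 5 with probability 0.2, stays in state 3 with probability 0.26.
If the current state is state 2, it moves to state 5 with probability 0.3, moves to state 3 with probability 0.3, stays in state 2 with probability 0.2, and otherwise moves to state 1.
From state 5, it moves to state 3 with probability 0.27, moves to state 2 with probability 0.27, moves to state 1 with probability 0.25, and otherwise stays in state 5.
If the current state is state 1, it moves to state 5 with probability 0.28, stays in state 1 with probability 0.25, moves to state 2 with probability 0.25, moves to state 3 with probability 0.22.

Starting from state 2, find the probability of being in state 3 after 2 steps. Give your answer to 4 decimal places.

0.2630

Propagate the distribution vector 2 steps from state 2.
After 0 steps: (0.0000, 1.0000, 0.0000, 0.0000)
After 1 step: (0.3000, 0.2000, 0.3000, 0.2000)
After 2 steps: (0.2630, 0.2370, 0.2390, 0.2610)
P(in state 3 after 2 steps) = 0.2630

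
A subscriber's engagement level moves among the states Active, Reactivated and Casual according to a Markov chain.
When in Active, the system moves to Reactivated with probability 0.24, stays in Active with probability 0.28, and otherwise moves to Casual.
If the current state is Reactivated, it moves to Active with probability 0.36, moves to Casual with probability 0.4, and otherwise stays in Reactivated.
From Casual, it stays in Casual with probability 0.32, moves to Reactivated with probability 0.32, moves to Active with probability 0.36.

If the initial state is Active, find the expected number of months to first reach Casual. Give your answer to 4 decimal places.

Let t(s) be the expected number of months to first reach Casual from state s, with t(Casual) = 0. Conditioning on the first month:
t(Active) = 1 + 0.28·t(Active) + 0.24·t(Reactivated)
t(Reactivated) = 1 + 0.36·t(Active) + 0.24·t(Reactivated)
Solving: t(Active) = 2.1701, t(Reactivated) = 2.3438.
Expected months from Active to Casual: 2.1701.

2.1701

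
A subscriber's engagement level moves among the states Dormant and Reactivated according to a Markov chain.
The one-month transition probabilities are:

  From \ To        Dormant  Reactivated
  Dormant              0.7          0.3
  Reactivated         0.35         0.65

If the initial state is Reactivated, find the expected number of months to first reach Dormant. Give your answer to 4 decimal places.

2.8571

Let t(s) be the expected number of months to first reach Dormant from state s, with t(Dormant) = 0. Conditioning on the first month:
t(Reactivated) = 1 + 0.65·t(Reactivated)
Solving: t(Reactivated) = 2.8571.
Expected months from Reactivated to Dormant: 2.8571.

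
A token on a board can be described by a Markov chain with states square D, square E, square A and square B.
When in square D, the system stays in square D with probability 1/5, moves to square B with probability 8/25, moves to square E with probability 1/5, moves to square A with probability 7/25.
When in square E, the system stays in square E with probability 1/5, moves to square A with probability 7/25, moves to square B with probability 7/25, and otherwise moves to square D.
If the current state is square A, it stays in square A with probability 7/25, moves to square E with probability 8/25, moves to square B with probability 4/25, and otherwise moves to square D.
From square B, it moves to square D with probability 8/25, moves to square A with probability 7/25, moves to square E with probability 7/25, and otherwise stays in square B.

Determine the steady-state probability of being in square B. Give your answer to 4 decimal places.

Let the stationary distribution be π with π = πP and π_1 + π_2 + π_3 + π_4 = 1.
π_1 = 0.2·π_1 + 0.24·π_2 + 0.24·π_3 + 0.32·π_4
π_2 = 0.2·π_1 + 0.2·π_2 + 0.32·π_3 + 0.28·π_4
π_3 = 0.28·π_1 + 0.28·π_2 + 0.28·π_3 + 0.28·π_4
Solving with the normalization constraint gives π = (0.2478, 0.2513, 0.2800, 0.2210).
So the stationary probability of square B is 0.2210.

0.2210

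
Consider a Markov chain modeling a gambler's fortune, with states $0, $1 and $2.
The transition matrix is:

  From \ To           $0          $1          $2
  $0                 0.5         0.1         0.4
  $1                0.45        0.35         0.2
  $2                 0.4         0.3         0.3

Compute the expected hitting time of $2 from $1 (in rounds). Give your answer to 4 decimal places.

3.3929

Let t(s) be the expected number of rounds to first reach $2 from state s, with t($2) = 0. Conditioning on the first round:
t($0) = 1 + 0.5·t($0) + 0.1·t($1)
t($1) = 1 + 0.45·t($0) + 0.35·t($1)
Solving: t($0) = 2.6786, t($1) = 3.3929.
Expected rounds from $1 to $2: 3.3929.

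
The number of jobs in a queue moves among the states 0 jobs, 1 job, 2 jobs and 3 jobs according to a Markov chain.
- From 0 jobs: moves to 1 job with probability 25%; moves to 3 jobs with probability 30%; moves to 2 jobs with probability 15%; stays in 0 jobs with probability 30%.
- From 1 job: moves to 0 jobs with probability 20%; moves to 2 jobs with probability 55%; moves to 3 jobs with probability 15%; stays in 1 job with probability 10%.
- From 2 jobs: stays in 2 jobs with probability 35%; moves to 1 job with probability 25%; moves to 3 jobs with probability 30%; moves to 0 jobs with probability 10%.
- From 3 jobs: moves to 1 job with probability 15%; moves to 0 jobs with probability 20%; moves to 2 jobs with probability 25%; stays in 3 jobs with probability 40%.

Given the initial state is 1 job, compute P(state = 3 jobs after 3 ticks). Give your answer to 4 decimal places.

0.2970

Propagate the distribution vector 3 ticks from 1 job.
After 0 ticks: (0.0000, 1.0000, 0.0000, 0.0000)
After 1 tick: (0.2000, 0.1000, 0.5500, 0.1500)
After 2 ticks: (0.1650, 0.2200, 0.3150, 0.3000)
After 3 ticks: (0.1850, 0.1870, 0.3310, 0.2970)
P(in 3 jobs after 3 ticks) = 0.2970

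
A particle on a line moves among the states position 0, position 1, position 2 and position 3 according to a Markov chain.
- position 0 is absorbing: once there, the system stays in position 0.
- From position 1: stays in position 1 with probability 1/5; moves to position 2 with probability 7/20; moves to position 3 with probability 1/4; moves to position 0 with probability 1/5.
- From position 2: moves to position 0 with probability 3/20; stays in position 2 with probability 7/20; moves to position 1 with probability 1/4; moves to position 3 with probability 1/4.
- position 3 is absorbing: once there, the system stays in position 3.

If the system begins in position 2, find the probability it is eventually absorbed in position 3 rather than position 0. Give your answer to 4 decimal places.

0.6069

Let h(s) be the probability of absorption at position 3 starting from transient state s. Then h(position 3) = 1 and h(position 0) = 0. By first-step analysis:
h(position 1) = 0.2·0 + 0.2·h(position 1) + 0.35·h(position 2) + 0.25·1
h(position 2) = 0.15·0 + 0.25·h(position 1) + 0.35·h(position 2) + 0.25·1
Solving: h(position 1) = 0.5780, h(position 2) = 0.6069.
Starting from position 2, the probability is 0.6069.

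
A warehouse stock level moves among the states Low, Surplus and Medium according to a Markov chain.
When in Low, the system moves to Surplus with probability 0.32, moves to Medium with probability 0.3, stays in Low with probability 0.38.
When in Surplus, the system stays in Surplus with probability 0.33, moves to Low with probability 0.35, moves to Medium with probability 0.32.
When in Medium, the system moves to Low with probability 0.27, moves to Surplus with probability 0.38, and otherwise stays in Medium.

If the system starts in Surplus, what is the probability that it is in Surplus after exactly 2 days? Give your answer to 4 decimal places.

Sum over the intermediate state after 1 day:
P = P(Surplus→Low)·P(Low→Surplus) + P(Surplus→Surplus)·P(Surplus→Surplus) + P(Surplus→Medium)·P(Medium→Surplus)
  = 0.35×0.32 + 0.33×0.33 + 0.32×0.38
  = 0.1120 + 0.1089 + 0.1216 = 0.3425

0.3425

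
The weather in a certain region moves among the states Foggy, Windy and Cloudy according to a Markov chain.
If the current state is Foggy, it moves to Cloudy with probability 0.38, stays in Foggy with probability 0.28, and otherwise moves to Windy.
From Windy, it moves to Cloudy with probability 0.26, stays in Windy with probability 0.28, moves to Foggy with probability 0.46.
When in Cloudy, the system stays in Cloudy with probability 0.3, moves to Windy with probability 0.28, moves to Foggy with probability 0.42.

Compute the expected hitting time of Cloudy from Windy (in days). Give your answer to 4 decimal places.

Let t(s) be the expected number of days to first reach Cloudy from state s, with t(Cloudy) = 0. Conditioning on the first day:
t(Foggy) = 1 + 0.28·t(Foggy) + 0.34·t(Windy)
t(Windy) = 1 + 0.46·t(Foggy) + 0.28·t(Windy)
Solving: t(Foggy) = 2.9282, t(Windy) = 3.2597.
Expected days from Windy to Cloudy: 3.2597.

3.2597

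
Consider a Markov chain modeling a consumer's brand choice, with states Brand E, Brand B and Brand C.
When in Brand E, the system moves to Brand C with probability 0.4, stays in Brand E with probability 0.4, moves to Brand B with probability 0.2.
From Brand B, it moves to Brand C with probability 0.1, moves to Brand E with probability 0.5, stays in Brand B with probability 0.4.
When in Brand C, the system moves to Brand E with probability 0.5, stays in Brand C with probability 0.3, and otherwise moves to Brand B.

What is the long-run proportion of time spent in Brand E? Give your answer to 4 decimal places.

Let the stationary distribution be π with π = πP and π_1 + π_2 + π_3 = 1.
π_1 = 0.4·π_1 + 0.5·π_2 + 0.5·π_3
π_2 = 0.2·π_1 + 0.4·π_2 + 0.2·π_3
Solving with the normalization constraint gives π = (0.4545, 0.2500, 0.2955).
So the stationary probability of Brand E is 0.4545.

0.4545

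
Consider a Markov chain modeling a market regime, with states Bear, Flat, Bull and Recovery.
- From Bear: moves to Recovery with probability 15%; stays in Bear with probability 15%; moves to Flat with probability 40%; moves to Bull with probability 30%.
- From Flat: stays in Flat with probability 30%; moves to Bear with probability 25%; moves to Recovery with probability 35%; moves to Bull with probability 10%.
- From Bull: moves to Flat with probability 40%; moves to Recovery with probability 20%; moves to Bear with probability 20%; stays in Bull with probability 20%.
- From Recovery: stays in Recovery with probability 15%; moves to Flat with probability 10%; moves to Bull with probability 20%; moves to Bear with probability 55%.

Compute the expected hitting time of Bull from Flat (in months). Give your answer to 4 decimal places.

Let t(s) be the expected number of months to first reach Bull from state s, with t(Bull) = 0. Conditioning on the first month:
t(Bear) = 1 + 0.15·t(Bear) + 0.4·t(Flat) + 0.15·t(Recovery)
t(Flat) = 1 + 0.25·t(Bear) + 0.3·t(Flat) + 0.35·t(Recovery)
t(Recovery) = 1 + 0.55·t(Bear) + 0.1·t(Flat) + 0.15·t(Recovery)
Solving: t(Bear) = 4.5941, t(Flat) = 5.4653, t(Recovery) = 4.7921.
Expected months from Flat to Bull: 5.4653.

5.4653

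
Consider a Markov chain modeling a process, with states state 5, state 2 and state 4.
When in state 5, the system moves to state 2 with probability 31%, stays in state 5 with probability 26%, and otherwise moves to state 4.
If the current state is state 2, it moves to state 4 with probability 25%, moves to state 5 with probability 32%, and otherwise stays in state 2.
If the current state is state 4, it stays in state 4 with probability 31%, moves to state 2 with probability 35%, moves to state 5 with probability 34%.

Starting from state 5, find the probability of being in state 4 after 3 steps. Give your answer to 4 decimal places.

Propagate the distribution vector 3 steps from state 5.
After 0 steps: (1.0000, 0.0000, 0.0000)
After 1 step: (0.2600, 0.3100, 0.4300)
After 2 steps: (0.3130, 0.3644, 0.3226)
After 3 steps: (0.3077, 0.3666, 0.3257)
P(in state 4 after 3 steps) = 0.3257

0.3257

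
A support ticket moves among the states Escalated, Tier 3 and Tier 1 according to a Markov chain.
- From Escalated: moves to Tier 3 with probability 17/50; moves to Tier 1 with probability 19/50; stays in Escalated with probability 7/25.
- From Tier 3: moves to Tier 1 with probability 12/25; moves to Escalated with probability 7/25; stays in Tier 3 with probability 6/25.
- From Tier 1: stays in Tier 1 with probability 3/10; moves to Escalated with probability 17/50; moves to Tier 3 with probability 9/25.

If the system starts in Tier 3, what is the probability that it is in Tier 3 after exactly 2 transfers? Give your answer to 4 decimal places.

Sum over the intermediate state after 1 transfer:
P = P(Tier 3→Escalated)·P(Escalated→Tier 3) + P(Tier 3→Tier 3)·P(Tier 3→Tier 3) + P(Tier 3→Tier 1)·P(Tier 1→Tier 3)
  = 0.28×0.34 + 0.24×0.24 + 0.48×0.36
  = 0.0952 + 0.0576 + 0.1728 = 0.3256

0.3256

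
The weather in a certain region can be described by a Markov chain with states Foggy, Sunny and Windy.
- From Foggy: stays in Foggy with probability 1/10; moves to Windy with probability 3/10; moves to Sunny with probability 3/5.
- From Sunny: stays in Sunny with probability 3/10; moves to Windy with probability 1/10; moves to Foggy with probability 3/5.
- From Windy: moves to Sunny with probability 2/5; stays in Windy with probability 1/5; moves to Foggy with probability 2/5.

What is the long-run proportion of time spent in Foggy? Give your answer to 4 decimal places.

Let the stationary distribution be π with π = πP and π_1 + π_2 + π_3 = 1.
π_1 = 0.1·π_1 + 0.6·π_2 + 0.4·π_3
π_2 = 0.6·π_1 + 0.3·π_2 + 0.4·π_3
Solving with the normalization constraint gives π = (0.3741, 0.4317, 0.1942).
So the stationary probability of Foggy is 0.3741.

0.3741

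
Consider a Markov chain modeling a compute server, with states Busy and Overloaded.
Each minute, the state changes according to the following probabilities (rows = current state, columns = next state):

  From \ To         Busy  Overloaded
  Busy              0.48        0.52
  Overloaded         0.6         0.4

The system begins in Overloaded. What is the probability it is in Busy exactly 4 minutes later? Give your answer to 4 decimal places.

0.5356

Propagate the distribution vector 4 minutes from Overloaded.
After 0 minutes: (0.0000, 1.0000)
After 1 minute: (0.6000, 0.4000)
After 2 minutes: (0.5280, 0.4720)
After 3 minutes: (0.5366, 0.4634)
After 4 minutes: (0.5356, 0.4644)
P(in Busy after 4 minutes) = 0.5356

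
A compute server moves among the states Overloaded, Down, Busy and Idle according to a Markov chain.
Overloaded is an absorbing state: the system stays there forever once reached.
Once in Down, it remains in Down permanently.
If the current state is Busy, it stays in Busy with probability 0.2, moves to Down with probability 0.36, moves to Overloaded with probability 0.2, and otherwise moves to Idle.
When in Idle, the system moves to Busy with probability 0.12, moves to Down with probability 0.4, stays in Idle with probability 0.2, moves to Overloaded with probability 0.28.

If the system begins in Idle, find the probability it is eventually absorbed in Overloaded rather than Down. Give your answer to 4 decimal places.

0.4058

Let h(s) be the probability of absorption at Overloaded starting from transient state s. Then h(Overloaded) = 1 and h(Down) = 0. By first-step analysis:
h(Busy) = 0.2·1 + 0.36·0 + 0.2·h(Busy) + 0.24·h(Idle)
h(Idle) = 0.28·1 + 0.4·0 + 0.12·h(Busy) + 0.2·h(Idle)
Solving: h(Busy) = 0.3717, h(Idle) = 0.4058.
Starting from Idle, the probability is 0.4058.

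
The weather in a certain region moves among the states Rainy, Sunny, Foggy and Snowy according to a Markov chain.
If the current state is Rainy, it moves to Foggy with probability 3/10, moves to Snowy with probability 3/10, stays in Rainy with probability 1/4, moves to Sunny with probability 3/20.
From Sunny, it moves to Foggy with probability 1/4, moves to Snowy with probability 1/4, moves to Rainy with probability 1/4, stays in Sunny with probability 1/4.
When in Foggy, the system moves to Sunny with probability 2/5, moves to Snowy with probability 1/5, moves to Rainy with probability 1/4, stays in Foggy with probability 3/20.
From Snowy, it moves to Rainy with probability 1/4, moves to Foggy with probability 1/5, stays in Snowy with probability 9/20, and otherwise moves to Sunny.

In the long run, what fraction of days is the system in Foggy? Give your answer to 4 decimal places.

0.2244

Let the stationary distribution be π with π = πP and π_1 + π_2 + π_3 + π_4 = 1.
π_1 = 0.25·π_1 + 0.25·π_2 + 0.25·π_3 + 0.25·π_4
π_2 = 0.15·π_1 + 0.25·π_2 + 0.4·π_3 + 0.1·π_4
π_3 = 0.3·π_1 + 0.25·π_2 + 0.15·π_3 + 0.2·π_4
Solving with the normalization constraint gives π = (0.2500, 0.2115, 0.2244, 0.3141).
So the stationary probability of Foggy is 0.2244.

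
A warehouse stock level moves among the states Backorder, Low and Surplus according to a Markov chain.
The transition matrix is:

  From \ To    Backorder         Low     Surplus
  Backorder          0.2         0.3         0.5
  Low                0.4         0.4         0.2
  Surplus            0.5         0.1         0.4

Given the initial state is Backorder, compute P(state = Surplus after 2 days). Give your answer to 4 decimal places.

Sum over the intermediate state after 1 day:
P = P(Backorder→Backorder)·P(Backorder→Surplus) + P(Backorder→Low)·P(Low→Surplus) + P(Backorder→Surplus)·P(Surplus→Surplus)
  = 0.2×0.5 + 0.3×0.2 + 0.5×0.4
  = 0.1000 + 0.0600 + 0.2000 = 0.3600

0.3600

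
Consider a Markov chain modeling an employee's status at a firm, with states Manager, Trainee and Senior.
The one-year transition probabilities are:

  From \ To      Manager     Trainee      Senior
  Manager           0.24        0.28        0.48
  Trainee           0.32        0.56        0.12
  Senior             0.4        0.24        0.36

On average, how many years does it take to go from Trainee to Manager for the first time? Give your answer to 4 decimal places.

3.0063

Let t(s) be the expected number of years to first reach Manager from state s, with t(Manager) = 0. Conditioning on the first year:
t(Trainee) = 1 + 0.56·t(Trainee) + 0.12·t(Senior)
t(Senior) = 1 + 0.24·t(Trainee) + 0.36·t(Senior)
Solving: t(Trainee) = 3.0063, t(Senior) = 2.6899.
Expected years from Trainee to Manager: 3.0063.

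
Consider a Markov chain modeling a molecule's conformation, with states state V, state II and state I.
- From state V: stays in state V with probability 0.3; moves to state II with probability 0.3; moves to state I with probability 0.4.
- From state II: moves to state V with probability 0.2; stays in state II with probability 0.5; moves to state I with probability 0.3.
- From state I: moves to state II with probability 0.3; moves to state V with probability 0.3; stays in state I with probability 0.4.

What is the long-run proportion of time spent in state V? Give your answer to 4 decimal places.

Let the stationary distribution be π with π = πP and π_1 + π_2 + π_3 = 1.
π_1 = 0.3·π_1 + 0.2·π_2 + 0.3·π_3
π_2 = 0.3·π_1 + 0.5·π_2 + 0.3·π_3
Solving with the normalization constraint gives π = (0.2625, 0.3750, 0.3625).
So the stationary probability of state V is 0.2625.

0.2625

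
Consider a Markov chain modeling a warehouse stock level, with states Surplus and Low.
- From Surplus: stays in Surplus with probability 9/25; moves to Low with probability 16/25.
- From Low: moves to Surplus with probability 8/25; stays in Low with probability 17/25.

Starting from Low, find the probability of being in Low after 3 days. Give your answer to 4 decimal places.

0.6667

Propagate the distribution vector 3 days from Low.
After 0 days: (0.0000, 1.0000)
After 1 day: (0.3200, 0.6800)
After 2 days: (0.3328, 0.6672)
After 3 days: (0.3333, 0.6667)
P(in Low after 3 days) = 0.6667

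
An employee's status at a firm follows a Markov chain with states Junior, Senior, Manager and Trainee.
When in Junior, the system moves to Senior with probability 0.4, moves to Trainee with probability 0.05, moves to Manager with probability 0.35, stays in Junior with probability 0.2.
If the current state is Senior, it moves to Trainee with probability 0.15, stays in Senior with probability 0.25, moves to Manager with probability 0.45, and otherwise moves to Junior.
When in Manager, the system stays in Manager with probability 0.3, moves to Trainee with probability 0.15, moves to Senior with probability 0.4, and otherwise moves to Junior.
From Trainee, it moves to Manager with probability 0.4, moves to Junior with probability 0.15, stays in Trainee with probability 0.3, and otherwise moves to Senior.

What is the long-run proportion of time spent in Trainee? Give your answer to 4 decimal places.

Let the stationary distribution be π with π = πP and π_1 + π_2 + π_3 + π_4 = 1.
π_1 = 0.2·π_1 + 0.15·π_2 + 0.15·π_3 + 0.15·π_4
π_2 = 0.4·π_1 + 0.25·π_2 + 0.4·π_3 + 0.15·π_4
π_3 = 0.35·π_1 + 0.45·π_2 + 0.3·π_3 + 0.4·π_4
Solving with the normalization constraint gives π = (0.1579, 0.3135, 0.3707, 0.1579).
So the stationary probability of Trainee is 0.1579.

0.1579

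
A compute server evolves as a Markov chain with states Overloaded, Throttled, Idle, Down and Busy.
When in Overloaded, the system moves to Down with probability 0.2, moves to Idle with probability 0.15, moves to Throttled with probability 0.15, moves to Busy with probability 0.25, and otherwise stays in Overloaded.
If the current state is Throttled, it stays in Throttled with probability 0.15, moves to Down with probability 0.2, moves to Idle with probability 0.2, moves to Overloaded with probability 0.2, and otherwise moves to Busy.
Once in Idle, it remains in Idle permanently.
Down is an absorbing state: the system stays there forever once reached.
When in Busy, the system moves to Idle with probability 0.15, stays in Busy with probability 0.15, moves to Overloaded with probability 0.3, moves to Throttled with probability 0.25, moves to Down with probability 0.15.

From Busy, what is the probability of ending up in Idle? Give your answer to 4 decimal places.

0.4800

Let h(s) be the probability of absorption at Idle starting from transient state s. Then h(Idle) = 1 and h(Down) = 0. By first-step analysis:
h(Overloaded) = 0.25·h(Overloaded) + 0.15·h(Throttled) + 0.15·1 + 0.2·0 + 0.25·h(Busy)
h(Throttled) = 0.2·h(Overloaded) + 0.15·h(Throttled) + 0.2·1 + 0.2·0 + 0.25·h(Busy)
h(Busy) = 0.3·h(Overloaded) + 0.25·h(Throttled) + 0.15·1 + 0.15·0 + 0.15·h(Busy)
Solving: h(Overloaded) = 0.4568, h(Throttled) = 0.4840, h(Busy) = 0.4800.
Starting from Busy, the probability is 0.4800.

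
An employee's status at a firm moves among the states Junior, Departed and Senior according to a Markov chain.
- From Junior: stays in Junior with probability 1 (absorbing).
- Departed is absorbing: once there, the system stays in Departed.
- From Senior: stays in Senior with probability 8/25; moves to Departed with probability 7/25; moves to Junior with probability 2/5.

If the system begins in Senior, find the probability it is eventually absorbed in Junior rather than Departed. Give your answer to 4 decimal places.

0.5882

Let h(s) be the probability of absorption at Junior starting from transient state s. Then h(Junior) = 1 and h(Departed) = 0. By first-step analysis:
h(Senior) = 0.4·1 + 0.28·0 + 0.32·h(Senior)
Solving: h(Senior) = 0.5882.
Starting from Senior, the probability is 0.5882.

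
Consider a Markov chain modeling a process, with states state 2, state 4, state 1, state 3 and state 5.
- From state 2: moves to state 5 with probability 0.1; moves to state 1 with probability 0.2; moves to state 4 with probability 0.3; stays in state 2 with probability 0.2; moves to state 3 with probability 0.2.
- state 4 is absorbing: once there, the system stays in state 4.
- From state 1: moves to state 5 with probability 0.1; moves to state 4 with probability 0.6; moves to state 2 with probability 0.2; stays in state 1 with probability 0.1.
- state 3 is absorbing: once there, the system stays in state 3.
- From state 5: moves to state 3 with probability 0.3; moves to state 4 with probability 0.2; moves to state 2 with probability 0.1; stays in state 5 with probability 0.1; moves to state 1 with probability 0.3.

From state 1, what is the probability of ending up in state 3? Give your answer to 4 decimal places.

0.1191

Let h(s) be the probability of absorption at state 3 starting from transient state s. Then h(state 3) = 1 and h(state 4) = 0. By first-step analysis:
h(state 2) = 0.2·h(state 2) + 0.3·0 + 0.2·h(state 1) + 0.2·1 + 0.1·h(state 5)
h(state 1) = 0.2·h(state 2) + 0.6·0 + 0.1·h(state 1) + 0.1·h(state 5)
h(state 5) = 0.1·h(state 2) + 0.2·0 + 0.3·h(state 1) + 0.3·1 + 0.1·h(state 5)
Solving: h(state 2) = 0.3310, h(state 1) = 0.1191, h(state 5) = 0.4098.
Starting from state 1, the probability is 0.1191.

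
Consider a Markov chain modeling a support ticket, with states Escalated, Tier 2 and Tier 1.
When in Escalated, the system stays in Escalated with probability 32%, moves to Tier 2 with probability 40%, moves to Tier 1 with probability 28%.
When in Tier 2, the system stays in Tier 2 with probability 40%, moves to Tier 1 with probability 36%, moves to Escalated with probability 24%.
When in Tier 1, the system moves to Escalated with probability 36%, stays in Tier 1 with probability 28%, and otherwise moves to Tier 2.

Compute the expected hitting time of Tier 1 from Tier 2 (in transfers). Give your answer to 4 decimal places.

Let t(s) be the expected number of transfers to first reach Tier 1 from state s, with t(Tier 1) = 0. Conditioning on the first transfer:
t(Escalated) = 1 + 0.32·t(Escalated) + 0.4·t(Tier 2)
t(Tier 2) = 1 + 0.24·t(Escalated) + 0.4·t(Tier 2)
Solving: t(Escalated) = 3.2051, t(Tier 2) = 2.9487.
Expected transfers from Tier 2 to Tier 1: 2.9487.

2.9487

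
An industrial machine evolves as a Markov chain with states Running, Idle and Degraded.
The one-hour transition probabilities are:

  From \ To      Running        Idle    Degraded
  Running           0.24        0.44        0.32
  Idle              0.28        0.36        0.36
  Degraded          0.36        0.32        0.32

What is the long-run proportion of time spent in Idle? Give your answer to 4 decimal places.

0.3702

Let the stationary distribution be π with π = πP and π_1 + π_2 + π_3 = 1.
π_1 = 0.24·π_1 + 0.28·π_2 + 0.36·π_3
π_2 = 0.44·π_1 + 0.36·π_2 + 0.32·π_3
Solving with the normalization constraint gives π = (0.2950, 0.3702, 0.3348).
So the stationary probability of Idle is 0.3702.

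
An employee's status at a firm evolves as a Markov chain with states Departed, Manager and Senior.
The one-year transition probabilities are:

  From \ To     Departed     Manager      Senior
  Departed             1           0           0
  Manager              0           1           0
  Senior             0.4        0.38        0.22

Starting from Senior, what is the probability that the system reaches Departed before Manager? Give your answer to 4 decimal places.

0.5128

Let h(s) be the probability of absorption at Departed starting from transient state s. Then h(Departed) = 1 and h(Manager) = 0. By first-step analysis:
h(Senior) = 0.4·1 + 0.38·0 + 0.22·h(Senior)
Solving: h(Senior) = 0.5128.
Starting from Senior, the probability is 0.5128.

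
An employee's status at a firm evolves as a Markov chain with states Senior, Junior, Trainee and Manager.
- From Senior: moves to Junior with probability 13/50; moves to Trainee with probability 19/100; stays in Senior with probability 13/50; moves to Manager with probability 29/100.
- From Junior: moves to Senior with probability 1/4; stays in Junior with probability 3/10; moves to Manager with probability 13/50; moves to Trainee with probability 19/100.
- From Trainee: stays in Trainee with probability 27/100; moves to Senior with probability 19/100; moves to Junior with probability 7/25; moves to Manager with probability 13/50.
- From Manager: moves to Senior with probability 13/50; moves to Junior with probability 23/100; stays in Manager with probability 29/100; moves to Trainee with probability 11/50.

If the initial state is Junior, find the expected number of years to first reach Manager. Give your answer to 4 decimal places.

3.7425

Let t(s) be the expected number of years to first reach Manager from state s, with t(Manager) = 0. Conditioning on the first year:
t(Senior) = 1 + 0.26·t(Senior) + 0.26·t(Junior) + 0.19·t(Trainee)
t(Junior) = 1 + 0.25·t(Senior) + 0.3·t(Junior) + 0.19·t(Trainee)
t(Trainee) = 1 + 0.19·t(Senior) + 0.28·t(Junior) + 0.27·t(Trainee)
Solving: t(Senior) = 3.6291, t(Junior) = 3.7425, t(Trainee) = 3.7499.
Expected years from Junior to Manager: 3.7425.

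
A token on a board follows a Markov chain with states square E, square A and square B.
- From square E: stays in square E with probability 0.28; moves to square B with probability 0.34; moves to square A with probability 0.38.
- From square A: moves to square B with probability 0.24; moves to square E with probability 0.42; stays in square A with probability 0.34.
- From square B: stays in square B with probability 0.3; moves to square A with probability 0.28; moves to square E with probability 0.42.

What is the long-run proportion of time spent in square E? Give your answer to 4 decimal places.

0.3684

Let the stationary distribution be π with π = πP and π_1 + π_2 + π_3 = 1.
π_1 = 0.28·π_1 + 0.42·π_2 + 0.42·π_3
π_2 = 0.38·π_1 + 0.34·π_2 + 0.28·π_3
Solving with the normalization constraint gives π = (0.3684, 0.3371, 0.2945).
So the stationary probability of square E is 0.3684.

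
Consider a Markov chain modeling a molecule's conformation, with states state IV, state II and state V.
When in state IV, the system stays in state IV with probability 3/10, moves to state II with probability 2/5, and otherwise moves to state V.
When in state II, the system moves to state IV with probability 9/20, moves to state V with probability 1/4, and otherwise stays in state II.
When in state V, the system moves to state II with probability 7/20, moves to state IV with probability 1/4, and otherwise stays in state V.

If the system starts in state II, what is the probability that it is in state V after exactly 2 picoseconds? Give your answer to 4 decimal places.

0.3100

Sum over the intermediate state after 1 picosecond:
P = P(state II→state IV)·P(state IV→state V) + P(state II→state II)·P(state II→state V) + P(state II→state V)·P(state V→state V)
  = 0.45×0.3 + 0.3×0.25 + 0.25×0.4
  = 0.1350 + 0.0750 + 0.1000 = 0.3100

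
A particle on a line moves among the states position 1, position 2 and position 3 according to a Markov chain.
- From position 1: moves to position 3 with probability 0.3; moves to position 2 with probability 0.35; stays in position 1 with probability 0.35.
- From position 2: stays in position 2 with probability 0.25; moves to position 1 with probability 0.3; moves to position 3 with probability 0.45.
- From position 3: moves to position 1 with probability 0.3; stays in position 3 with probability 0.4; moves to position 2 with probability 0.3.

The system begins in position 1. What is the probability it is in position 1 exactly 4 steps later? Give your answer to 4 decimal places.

0.3158

Propagate the distribution vector 4 steps from position 1.
After 0 steps: (1.0000, 0.0000, 0.0000)
After 1 step: (0.3500, 0.3500, 0.3000)
After 2 steps: (0.3175, 0.3000, 0.3825)
After 3 steps: (0.3159, 0.3009, 0.3833)
After 4 steps: (0.3158, 0.3008, 0.3835)
P(in position 1 after 4 steps) = 0.3158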